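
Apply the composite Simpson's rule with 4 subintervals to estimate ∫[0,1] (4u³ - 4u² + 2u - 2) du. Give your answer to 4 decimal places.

h = (1 − 0)/4 = 0.25.
Nodes u₀,…,u₄ = 0, 0.25, 0.5, 0.75, 1.
f(u) = 4u³ - 4u² + 2u - 2: f₀=-2, f₁=-1.6875, f₂=-1.5, f₃=-1.0625, f₄=0.
(h/3)·[f₀ + 4f₁ + 2f₂ + 4f₃ + f₄] = 0.083333·(-16) = -1.3333.

-1.3333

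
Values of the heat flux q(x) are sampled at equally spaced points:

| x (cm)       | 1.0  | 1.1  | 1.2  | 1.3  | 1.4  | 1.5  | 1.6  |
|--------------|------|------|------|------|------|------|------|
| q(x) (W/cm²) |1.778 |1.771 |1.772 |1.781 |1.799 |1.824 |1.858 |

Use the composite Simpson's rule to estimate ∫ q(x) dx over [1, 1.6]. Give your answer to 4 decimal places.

1.0761

h = 0.1, n = 6.
(h/3)·[y₀ + 4y₁ + 2y₂ + 4y₃ + 2y₄ + 4y₅ + y₆] = 0.033333·(32.282) = 1.0761.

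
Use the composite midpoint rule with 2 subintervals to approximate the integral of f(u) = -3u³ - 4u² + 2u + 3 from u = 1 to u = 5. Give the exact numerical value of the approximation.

h = (5 − 1)/2 = 2.
Midpoints m₁,…,m₂ = 2, 4.
f(m₁)=-33, f(m₂)=-245.
h·[f(m₁) + f(m₂)] = 2·(-278) = -556.

-556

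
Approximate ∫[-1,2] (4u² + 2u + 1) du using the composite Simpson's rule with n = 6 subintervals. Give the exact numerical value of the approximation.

18

h = (2 − (-1))/6 = 0.5.
Nodes u₀,…,u₆ = -1, -0.5, 0, 0.5, 1, 1.5, 2.
f(u) = 4u² + 2u + 1: f₀=3, f₁=1, f₂=1, f₃=3, f₄=7, f₅=13, f₆=21.
(h/3)·[f₀ + 4f₁ + 2f₂ + 4f₃ + 2f₄ + 4f₅ + f₆] = 0.166667·(108) = 18.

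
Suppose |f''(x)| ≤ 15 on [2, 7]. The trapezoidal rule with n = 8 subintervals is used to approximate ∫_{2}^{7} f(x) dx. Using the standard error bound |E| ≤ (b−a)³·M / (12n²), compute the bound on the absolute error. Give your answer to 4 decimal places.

|E| ≤ (5)³·15 / (12·8²) = 1875/768 = 2.4414.

2.4414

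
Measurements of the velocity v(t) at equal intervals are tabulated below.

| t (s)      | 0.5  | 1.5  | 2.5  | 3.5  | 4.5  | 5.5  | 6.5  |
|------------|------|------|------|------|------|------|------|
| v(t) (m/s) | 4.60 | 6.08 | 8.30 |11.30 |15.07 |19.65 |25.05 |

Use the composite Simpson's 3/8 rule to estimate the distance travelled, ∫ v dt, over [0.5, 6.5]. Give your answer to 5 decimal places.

h = 1, n = 6.
(3h/8)·[y₀ + 3y₁ + 3y₂ + 2y₃ + 3y₄ + 3y₅ + y₆] = 0.375·(199.55) = 74.83125.

74.83125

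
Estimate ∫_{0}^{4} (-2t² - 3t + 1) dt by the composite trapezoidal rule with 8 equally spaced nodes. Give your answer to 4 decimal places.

-63.1020

h = (4 − 0)/7 = 0.571429.
Nodes t₀,…,t₇ = 0, 0.571429, 1.142857, 1.714286, 2.285714, 2.857143, 3.428571, 4.
f(t) = -2t² - 3t + 1: f₀=1, f₁=-1.367347, f₂=-5.040816, f₃=-10.020408, f₄=-16.306122, f₅=-23.897959, f₆=-32.795918, f₇=-43.
(h/2)·[f₀ + 2f₁ + 2f₂ + 2f₃ + 2f₄ + 2f₅ + 2f₆ + f₇] = 0.285714·(-220.857143) = -63.1020.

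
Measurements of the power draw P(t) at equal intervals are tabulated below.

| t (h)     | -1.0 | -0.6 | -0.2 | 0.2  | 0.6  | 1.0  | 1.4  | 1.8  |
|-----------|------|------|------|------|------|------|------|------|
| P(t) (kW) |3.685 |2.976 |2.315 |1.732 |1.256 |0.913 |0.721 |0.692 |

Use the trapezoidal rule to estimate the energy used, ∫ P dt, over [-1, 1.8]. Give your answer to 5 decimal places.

4.84060

h = 0.4, n = 7.
(h/2)·[y₀ + 2y₁ + 2y₂ + 2y₃ + 2y₄ + 2y₅ + 2y₆ + y₇] = 0.2·(24.203) = 4.84060.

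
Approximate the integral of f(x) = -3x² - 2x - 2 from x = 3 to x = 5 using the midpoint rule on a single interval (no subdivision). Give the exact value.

-116

M = (b−a)·f(4) = 2·(-58) = -116.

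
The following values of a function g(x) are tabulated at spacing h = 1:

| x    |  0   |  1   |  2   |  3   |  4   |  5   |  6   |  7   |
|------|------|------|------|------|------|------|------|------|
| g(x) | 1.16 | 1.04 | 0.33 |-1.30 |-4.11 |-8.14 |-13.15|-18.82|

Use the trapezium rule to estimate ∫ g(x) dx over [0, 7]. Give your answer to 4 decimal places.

h = 1, n = 7.
(h/2)·[y₀ + 2y₁ + 2y₂ + 2y₃ + 2y₄ + 2y₅ + 2y₆ + y₇] = 0.5·(-68.32) = -34.1600.

-34.1600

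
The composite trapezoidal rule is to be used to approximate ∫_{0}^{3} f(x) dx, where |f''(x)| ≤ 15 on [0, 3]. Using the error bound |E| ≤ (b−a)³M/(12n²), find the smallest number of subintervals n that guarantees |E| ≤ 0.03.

Need 405/(12n²) ≤ 0.03.
n² ≥ 405/(12·0.03) = 1125 ⇒ n ≥ 33.5410, so the smallest n is 34.

34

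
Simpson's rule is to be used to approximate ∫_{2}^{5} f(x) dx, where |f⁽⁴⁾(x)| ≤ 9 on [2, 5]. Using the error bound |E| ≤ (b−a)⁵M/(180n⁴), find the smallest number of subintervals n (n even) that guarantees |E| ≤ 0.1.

Need 2187/(180n⁴) ≤ 0.1.
n⁴ ≥ 2187/(180·0.1) = 121.5 ⇒ n ≥ 3.3200, so the smallest even n is 4. (n must be even for Simpson's rule.)

4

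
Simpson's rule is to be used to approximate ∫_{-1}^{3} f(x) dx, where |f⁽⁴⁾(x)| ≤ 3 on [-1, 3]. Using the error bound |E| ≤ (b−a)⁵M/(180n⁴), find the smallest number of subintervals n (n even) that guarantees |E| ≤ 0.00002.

Need 3072/(180n⁴) ≤ 0.00002.
n⁴ ≥ 3072/(180·0.00002) = 853333 ⇒ n ≥ 30.3934, so the smallest even n is 32. (n must be even for Simpson's rule.)

32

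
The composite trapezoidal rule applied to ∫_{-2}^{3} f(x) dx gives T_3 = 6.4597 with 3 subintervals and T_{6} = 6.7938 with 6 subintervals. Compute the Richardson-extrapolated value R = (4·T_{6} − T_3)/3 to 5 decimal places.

6.90517

R = (4·T_{6} − T_3) / 3 = (4·6.7938 − 6.4597)/3 = (20.7155)/3 = 6.90517.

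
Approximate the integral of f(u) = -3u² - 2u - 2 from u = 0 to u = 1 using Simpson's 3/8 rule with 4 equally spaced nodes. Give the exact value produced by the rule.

-4

h = (1 − 0)/3 = 0.333333.
Nodes u₀,…,u₃ = 0, 0.333333, 0.666667, 1.
f(u) = -3u² - 2u - 2: f₀=-2, f₁=-3, f₂=-4.666667, f₃=-7.
(3h/8)·[f₀ + 3f₁ + 3f₂ + f₃] = 0.125·(-32) = -4.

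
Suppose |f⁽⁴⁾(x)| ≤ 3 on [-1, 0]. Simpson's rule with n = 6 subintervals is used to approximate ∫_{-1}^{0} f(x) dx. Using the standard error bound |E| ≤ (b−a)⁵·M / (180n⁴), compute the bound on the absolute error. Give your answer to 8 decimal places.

0.00001286

|E| ≤ (1)⁵·3 / (180·6⁴) = 3/233280 = 0.00001286.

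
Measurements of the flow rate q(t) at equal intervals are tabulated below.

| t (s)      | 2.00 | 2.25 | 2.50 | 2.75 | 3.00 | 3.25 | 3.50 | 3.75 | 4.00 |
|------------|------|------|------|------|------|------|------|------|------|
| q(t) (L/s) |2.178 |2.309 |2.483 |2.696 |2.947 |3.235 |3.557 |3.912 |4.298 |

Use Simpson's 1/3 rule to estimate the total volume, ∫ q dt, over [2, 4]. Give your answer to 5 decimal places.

h = 0.25, n = 8.
(h/3)·[y₀ + 4y₁ + 2y₂ + 4y₃ + 2y₄ + 4y₅ + 2y₆ + 4y₇ + y₈] = 0.083333·(73.058) = 6.08817.

6.08817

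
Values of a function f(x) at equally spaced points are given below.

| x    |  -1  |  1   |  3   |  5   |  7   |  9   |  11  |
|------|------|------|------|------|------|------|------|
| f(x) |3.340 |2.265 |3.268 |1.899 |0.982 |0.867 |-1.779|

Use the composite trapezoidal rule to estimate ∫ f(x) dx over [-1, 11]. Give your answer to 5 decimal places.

h = 2, n = 6.
(h/2)·[y₀ + 2y₁ + 2y₂ + 2y₃ + 2y₄ + 2y₅ + y₆] = 1·(20.123) = 20.12300.

20.12300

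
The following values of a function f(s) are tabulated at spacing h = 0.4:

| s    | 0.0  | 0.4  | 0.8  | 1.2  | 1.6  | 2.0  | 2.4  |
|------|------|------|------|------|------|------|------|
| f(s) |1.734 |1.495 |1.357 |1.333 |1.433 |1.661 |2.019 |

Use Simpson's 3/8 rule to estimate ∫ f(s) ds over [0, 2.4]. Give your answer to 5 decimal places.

3.63855

h = 0.4, n = 6.
(3h/8)·[y₀ + 3y₁ + 3y₂ + 2y₃ + 3y₄ + 3y₅ + y₆] = 0.15·(24.257) = 3.63855.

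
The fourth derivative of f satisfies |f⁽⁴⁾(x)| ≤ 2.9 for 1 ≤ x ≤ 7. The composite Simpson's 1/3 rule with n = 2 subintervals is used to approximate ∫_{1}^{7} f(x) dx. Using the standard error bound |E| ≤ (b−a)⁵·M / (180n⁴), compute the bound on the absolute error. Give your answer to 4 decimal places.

|E| ≤ (6)⁵·2.9 / (180·2⁴) = 22550.4/2880 = 7.8300.

7.8300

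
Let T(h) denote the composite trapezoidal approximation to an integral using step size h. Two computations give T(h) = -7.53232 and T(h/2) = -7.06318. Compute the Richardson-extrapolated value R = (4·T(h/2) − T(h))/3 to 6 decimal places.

-6.906800

R = (4·T(h/2) − T(h)) / 3 = (4·(-7.06318) − (-7.53232))/3 = (-20.72040)/3 = -6.906800.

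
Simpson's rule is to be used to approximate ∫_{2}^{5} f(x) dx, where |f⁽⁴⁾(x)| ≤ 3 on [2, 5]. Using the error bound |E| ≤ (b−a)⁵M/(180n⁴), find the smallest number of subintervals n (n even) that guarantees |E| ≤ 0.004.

6

Need 729/(180n⁴) ≤ 0.004.
n⁴ ≥ 729/(180·0.004) = 1012.5 ⇒ n ≥ 5.6409, so the smallest even n is 6. (n must be even for Simpson's rule.)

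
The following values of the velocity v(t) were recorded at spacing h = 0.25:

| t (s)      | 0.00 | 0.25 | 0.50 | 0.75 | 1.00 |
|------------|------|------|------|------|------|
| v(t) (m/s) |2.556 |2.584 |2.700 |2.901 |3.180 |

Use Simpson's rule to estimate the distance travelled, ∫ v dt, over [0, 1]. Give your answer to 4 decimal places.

2.7563

h = 0.25, n = 4.
(h/3)·[y₀ + 4y₁ + 2y₂ + 4y₃ + y₄] = 0.083333·(33.076) = 2.7563.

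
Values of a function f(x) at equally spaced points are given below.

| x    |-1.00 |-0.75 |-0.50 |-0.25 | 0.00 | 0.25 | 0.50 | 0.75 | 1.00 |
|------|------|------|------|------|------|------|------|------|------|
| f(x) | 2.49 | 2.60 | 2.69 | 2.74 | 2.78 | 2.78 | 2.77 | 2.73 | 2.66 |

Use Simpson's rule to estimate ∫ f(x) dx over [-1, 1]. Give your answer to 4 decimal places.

5.4192

h = 0.25, n = 8.
(h/3)·[y₀ + 4y₁ + 2y₂ + 4y₃ + 2y₄ + 4y₅ + 2y₆ + 4y₇ + y₈] = 0.083333·(65.03) = 5.4192.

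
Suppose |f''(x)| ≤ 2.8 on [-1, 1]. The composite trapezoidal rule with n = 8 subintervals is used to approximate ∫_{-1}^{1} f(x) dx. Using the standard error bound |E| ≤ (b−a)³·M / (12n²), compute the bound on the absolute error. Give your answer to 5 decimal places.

|E| ≤ (2)³·2.8 / (12·8²) = 22.4/768 = 0.02917.

0.02917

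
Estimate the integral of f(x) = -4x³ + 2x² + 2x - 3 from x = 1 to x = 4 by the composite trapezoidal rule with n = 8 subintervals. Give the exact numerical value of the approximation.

-208.96875

h = (4 − 1)/8 = 0.375.
Nodes x₀,…,x₈ = 1, 1.375, 1.75, 2.125, 2.5, 2.875, 3.25, 3.625, 4.
f(x) = -4x³ + 2x² + 2x - 3: f₀=-3, f₁=-6.8671875, f₂=-14.8125, f₃=-28.1015625, f₄=-48, f₅=-75.7734375, f₆=-112.6875, f₇=-160.0078125, f₈=-219.
(h/2)·[f₀ + 2f₁ + 2f₂ + 2f₃ + 2f₄ + 2f₅ + 2f₆ + 2f₇ + f₈] = 0.1875·(-1114.5) = -208.96875.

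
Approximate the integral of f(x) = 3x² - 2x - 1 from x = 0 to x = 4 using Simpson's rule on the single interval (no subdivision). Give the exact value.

S = (b−a)/6 · [f(0) + 4f(2) + f(4)] = 0.666667·[(-1) + 4·7 + 39] = 44.

44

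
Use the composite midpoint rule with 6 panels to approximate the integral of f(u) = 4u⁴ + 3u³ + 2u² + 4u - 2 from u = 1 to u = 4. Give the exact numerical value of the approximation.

h = (4 − 1)/6 = 0.5.
Midpoints m₁,…,m₆ = 1.25, 1.75, 2.25, 2.75, 3.25, 3.75.
f(m₁)=21.75, f(m₂)=64.71875, f(m₃)=153.8125, f(m₄)=315.28125, f(m₅)=581.375, f(m₆)=990.34375.
h·[f(m₁) + f(m₂) + f(m₃) + f(m₄) + f(m₅) + f(m₆)] = 0.5·(2127.28125) = 1063.640625.

1063.640625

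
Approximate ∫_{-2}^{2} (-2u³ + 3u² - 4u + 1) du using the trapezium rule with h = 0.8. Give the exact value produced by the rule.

h = (2 − (-2))/5 = 0.8.
Nodes u₀,…,u₅ = -2, -1.2, -0.4, 0.4, 1.2, 2.
f(u) = -2u³ + 3u² - 4u + 1: f₀=37, f₁=13.576, f₂=3.208, f₃=-0.248, f₄=-2.936, f₅=-11.
(h/2)·[f₀ + 2f₁ + 2f₂ + 2f₃ + 2f₄ + f₅] = 0.4·(53.2) = 21.28.

21.28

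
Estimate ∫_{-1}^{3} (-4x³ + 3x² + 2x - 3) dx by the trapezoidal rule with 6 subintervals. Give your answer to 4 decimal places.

-58.6667

h = (3 − (-1))/6 = 0.666667.
Nodes x₀,…,x₆ = -1, -0.333333, 0.333333, 1, 1.666667, 2.333333, 3.
f(x) = -4x³ + 3x² + 2x - 3: f₀=2, f₁=-3.185185, f₂=-2.148148, f₃=-2, f₄=-9.851852, f₅=-32.814815, f₆=-78.
(h/2)·[f₀ + 2f₁ + 2f₂ + 2f₃ + 2f₄ + 2f₅ + f₆] = 0.333333·(-176) = -58.6667.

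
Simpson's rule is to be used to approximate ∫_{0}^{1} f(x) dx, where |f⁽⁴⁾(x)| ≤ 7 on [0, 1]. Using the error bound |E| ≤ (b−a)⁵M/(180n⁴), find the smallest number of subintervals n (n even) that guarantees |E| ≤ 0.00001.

Need 7/(180n⁴) ≤ 0.00001.
n⁴ ≥ 7/(180·0.00001) = 3888.89 ⇒ n ≥ 7.8969, so the smallest even n is 8. (n must be even for Simpson's rule.)

8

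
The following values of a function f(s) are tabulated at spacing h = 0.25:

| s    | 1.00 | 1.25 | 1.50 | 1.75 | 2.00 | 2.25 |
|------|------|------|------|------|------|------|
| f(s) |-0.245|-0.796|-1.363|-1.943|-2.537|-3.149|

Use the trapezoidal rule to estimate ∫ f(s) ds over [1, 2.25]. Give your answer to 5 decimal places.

h = 0.25, n = 5.
(h/2)·[y₀ + 2y₁ + 2y₂ + 2y₃ + 2y₄ + y₅] = 0.125·(-16.672) = -2.08400.

-2.08400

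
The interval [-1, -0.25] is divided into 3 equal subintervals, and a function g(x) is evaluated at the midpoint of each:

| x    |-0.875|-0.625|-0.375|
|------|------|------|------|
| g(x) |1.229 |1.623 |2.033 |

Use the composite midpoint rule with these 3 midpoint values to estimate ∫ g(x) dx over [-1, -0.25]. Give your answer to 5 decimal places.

1.22125

h = 0.25, n = 3.
h·[y(m₁) + y(m₂) + y(m₃)] = 0.25·(4.885) = 1.22125.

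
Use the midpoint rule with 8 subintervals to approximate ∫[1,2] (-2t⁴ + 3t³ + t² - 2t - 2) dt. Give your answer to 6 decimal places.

-3.799103

h = (2 − 1)/8 = 0.125.
Midpoints m₁,…,m₈ = 1.0625, 1.1875, 1.3125, 1.4375, 1.5625, 1.6875, 1.8125, 1.9375.
f(m₁)=-1.946563720703125, f(m₂)=-1.918243408203125, f(m₃)=-2.054473876953125, f(m₄)=-2.437286376953125, f(m₅)=-3.160430908203125, f(m₆)=-4.329376220703125, f(m₇)=-6.061309814453125, f(m₈)=-8.485137939453125.
h·[f(m₁) + f(m₂) + f(m₃) + f(m₄) + f(m₅) + f(m₆) + f(m₇) + f(m₈)] = 0.125·(-30.392822265625) = -3.799103.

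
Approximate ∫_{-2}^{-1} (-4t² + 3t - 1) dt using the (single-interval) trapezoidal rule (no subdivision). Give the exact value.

-15.5

T = (b−a)/2 · [f(-2) + f(-1)] = 0.5·[(-23) + (-8)] = -15.5.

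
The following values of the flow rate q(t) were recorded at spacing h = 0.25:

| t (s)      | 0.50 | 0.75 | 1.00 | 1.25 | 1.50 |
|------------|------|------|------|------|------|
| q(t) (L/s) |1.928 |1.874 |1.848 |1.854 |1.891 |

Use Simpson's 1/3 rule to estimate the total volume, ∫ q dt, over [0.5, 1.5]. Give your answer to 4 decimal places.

h = 0.25, n = 4.
(h/3)·[y₀ + 4y₁ + 2y₂ + 4y₃ + y₄] = 0.083333·(22.427) = 1.8689.

1.8689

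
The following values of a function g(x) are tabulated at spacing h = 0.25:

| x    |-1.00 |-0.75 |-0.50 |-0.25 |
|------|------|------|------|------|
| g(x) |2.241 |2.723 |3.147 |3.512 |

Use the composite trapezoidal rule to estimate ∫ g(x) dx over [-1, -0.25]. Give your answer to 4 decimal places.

2.1866

h = 0.25, n = 3.
(h/2)·[y₀ + 2y₁ + 2y₂ + y₃] = 0.125·(17.493) = 2.1866.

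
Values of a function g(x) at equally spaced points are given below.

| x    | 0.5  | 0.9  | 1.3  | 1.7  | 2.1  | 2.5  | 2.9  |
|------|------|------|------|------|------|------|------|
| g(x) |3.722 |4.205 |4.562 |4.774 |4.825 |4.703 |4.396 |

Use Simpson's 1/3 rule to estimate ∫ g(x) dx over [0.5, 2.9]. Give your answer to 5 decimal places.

h = 0.4, n = 6.
(h/3)·[y₀ + 4y₁ + 2y₂ + 4y₃ + 2y₄ + 4y₅ + y₆] = 0.133333·(81.620) = 10.88267.

10.88267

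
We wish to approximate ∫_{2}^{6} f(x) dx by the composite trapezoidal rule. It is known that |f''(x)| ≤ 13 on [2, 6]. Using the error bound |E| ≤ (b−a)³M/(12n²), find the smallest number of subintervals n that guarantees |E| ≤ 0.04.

Need 832/(12n²) ≤ 0.04.
n² ≥ 832/(12·0.04) = 1733.33 ⇒ n ≥ 41.6333, so the smallest n is 42.

42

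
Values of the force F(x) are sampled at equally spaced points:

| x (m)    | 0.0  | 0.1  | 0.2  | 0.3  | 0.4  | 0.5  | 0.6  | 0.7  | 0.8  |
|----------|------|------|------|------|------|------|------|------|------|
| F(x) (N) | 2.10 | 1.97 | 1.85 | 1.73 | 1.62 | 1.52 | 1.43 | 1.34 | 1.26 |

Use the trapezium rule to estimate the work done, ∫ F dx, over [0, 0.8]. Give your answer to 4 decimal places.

h = 0.1, n = 8.
(h/2)·[y₀ + 2y₁ + 2y₂ + 2y₃ + 2y₄ + 2y₅ + 2y₆ + 2y₇ + y₈] = 0.05·(26.28) = 1.3140.

1.3140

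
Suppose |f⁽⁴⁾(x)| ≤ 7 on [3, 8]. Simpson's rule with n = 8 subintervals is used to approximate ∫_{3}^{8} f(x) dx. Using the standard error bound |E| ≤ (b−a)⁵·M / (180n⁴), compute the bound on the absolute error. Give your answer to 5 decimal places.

|E| ≤ (5)⁵·7 / (180·8⁴) = 21875/737280 = 0.02967.

0.02967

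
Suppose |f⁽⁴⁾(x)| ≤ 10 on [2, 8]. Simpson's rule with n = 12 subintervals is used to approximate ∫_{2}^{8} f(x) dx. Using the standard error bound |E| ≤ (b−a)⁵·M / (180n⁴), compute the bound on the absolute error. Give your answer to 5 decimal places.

0.02083

|E| ≤ (6)⁵·10 / (180·12⁴) = 77760/3732480 = 0.02083.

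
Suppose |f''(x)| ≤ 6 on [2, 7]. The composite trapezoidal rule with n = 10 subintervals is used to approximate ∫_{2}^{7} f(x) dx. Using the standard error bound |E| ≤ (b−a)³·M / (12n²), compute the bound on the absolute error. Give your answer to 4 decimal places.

0.6250

|E| ≤ (5)³·6 / (12·10²) = 750/1200 = 0.6250.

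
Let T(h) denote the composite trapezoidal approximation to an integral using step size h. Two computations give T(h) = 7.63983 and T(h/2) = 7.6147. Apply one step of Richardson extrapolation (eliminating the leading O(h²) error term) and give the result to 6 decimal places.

7.606323

R = (4·T(h/2) − T(h)) / 3 = (4·7.6147 − 7.63983)/3 = (22.81897)/3 = 7.606323.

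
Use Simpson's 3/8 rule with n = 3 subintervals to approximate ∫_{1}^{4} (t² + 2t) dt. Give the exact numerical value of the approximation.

h = (4 − 1)/3 = 1.
Nodes t₀,…,t₃ = 1, 2, 3, 4.
f(t) = t² + 2t: f₀=3, f₁=8, f₂=15, f₃=24.
(3h/8)·[f₀ + 3f₁ + 3f₂ + f₃] = 0.375·(96) = 36.

36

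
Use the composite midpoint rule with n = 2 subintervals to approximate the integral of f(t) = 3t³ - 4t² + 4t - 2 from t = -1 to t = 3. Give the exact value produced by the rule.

24

h = (3 − (-1))/2 = 2.
Midpoints m₁,…,m₂ = 0, 2.
f(m₁)=-2, f(m₂)=14.
h·[f(m₁) + f(m₂)] = 2·(12) = 24.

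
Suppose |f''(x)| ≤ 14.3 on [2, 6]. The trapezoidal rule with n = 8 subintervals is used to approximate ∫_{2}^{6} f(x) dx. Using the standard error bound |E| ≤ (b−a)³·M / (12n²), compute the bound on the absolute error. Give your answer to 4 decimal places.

1.1917

|E| ≤ (4)³·14.3 / (12·8²) = 915.2/768 = 1.1917.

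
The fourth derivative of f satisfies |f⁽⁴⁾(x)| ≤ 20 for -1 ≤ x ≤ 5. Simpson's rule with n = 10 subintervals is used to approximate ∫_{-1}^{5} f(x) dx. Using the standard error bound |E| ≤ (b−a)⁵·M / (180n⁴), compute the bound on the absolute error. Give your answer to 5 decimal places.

|E| ≤ (6)⁵·20 / (180·10⁴) = 155520/1800000 = 0.08640.

0.08640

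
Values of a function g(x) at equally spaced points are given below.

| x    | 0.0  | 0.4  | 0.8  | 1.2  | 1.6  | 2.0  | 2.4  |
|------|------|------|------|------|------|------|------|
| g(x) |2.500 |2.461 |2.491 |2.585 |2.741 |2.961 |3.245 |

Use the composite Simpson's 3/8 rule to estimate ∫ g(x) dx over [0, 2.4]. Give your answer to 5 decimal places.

6.43155

h = 0.4, n = 6.
(3h/8)·[y₀ + 3y₁ + 3y₂ + 2y₃ + 3y₄ + 3y₅ + y₆] = 0.15·(42.877) = 6.43155.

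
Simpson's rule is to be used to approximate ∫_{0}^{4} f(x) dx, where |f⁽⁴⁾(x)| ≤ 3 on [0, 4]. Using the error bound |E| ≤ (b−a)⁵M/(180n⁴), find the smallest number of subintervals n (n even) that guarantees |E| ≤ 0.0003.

16

Need 3072/(180n⁴) ≤ 0.0003.
n⁴ ≥ 3072/(180·0.0003) = 56888.9 ⇒ n ≥ 15.4439, so the smallest even n is 16. (n must be even for Simpson's rule.)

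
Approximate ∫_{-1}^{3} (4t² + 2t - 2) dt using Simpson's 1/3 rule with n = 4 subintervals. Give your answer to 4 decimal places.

h = (3 − (-1))/4 = 1.
Nodes t₀,…,t₄ = -1, 0, 1, 2, 3.
f(t) = 4t² + 2t - 2: f₀=0, f₁=-2, f₂=4, f₃=18, f₄=40.
(h/3)·[f₀ + 4f₁ + 2f₂ + 4f₃ + f₄] = 0.333333·(112) = 37.3333.

37.3333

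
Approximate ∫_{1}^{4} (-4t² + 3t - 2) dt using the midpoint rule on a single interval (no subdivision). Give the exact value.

M = (b−a)·f(2.5) = 3·(-19.5) = -58.5.

-58.5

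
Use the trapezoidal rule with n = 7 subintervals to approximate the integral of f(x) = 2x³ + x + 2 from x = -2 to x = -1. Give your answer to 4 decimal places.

-7.0306

h = (-1 − (-2))/7 = 0.142857.
Nodes x₀,…,x₇ = -2, -1.857143, -1.714286, -1.571429, -1.428571, -1.285714, -1.142857, -1.
f(x) = 2x³ + x + 2: f₀=-16, f₁=-12.667638, f₂=-9.790087, f₃=-7.332362, f₄=-5.259475, f₅=-3.536443, f₆=-2.128280, f₇=-1.
(h/2)·[f₀ + 2f₁ + 2f₂ + 2f₃ + 2f₄ + 2f₅ + 2f₆ + f₇] = 0.071429·(-98.428571) = -7.0306.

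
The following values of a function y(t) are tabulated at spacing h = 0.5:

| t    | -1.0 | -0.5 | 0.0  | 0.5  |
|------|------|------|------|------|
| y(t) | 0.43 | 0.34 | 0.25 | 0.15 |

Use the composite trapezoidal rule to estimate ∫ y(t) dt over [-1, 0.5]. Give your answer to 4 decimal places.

h = 0.5, n = 3.
(h/2)·[y₀ + 2y₁ + 2y₂ + y₃] = 0.25·(1.76) = 0.4400.

0.4400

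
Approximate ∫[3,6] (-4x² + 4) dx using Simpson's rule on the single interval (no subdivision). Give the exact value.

S = (b−a)/6 · [f(3) + 4f(4.5) + f(6)] = 0.5·[(-32) + 4·(-77) + (-140)] = -240.

-240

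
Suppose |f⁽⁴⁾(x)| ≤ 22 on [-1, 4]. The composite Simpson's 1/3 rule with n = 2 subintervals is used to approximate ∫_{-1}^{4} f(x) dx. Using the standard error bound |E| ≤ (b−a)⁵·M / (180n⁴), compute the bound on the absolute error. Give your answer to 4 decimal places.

|E| ≤ (5)⁵·22 / (180·2⁴) = 68750/2880 = 23.8715.

23.8715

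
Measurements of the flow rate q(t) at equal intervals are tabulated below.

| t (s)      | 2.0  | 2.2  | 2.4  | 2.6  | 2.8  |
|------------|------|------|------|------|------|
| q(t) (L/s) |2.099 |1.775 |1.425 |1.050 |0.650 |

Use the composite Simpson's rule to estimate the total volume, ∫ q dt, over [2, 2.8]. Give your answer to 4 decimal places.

h = 0.2, n = 4.
(h/3)·[y₀ + 4y₁ + 2y₂ + 4y₃ + y₄] = 0.066667·(16.899) = 1.1266.

1.1266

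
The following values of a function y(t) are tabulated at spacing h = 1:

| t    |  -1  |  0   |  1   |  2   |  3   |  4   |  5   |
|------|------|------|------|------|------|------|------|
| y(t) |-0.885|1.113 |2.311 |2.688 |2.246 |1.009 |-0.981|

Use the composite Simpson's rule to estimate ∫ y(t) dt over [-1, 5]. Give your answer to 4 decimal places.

h = 1, n = 6.
(h/3)·[y₀ + 4y₁ + 2y₂ + 4y₃ + 2y₄ + 4y₅ + y₆] = 0.333333·(26.488) = 8.8293.

8.8293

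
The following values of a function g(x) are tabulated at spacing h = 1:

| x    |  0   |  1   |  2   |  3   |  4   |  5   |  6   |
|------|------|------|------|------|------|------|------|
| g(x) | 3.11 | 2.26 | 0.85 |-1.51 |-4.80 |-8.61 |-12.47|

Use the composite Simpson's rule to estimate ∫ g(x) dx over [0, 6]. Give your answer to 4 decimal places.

h = 1, n = 6.
(h/3)·[y₀ + 4y₁ + 2y₂ + 4y₃ + 2y₄ + 4y₅ + y₆] = 0.333333·(-48.70) = -16.2333.

-16.2333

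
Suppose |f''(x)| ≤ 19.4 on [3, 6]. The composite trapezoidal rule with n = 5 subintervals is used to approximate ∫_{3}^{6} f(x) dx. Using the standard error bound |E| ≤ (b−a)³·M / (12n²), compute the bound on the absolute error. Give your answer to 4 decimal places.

1.7460

|E| ≤ (3)³·19.4 / (12·5²) = 523.8/300 = 1.7460.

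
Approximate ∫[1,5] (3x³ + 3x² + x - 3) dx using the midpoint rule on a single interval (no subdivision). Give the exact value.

432

M = (b−a)·f(3) = 4·(108) = 432.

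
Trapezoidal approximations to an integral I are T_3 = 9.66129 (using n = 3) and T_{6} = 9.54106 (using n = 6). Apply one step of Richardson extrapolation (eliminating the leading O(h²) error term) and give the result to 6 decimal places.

9.500983

R = (4·T_{6} − T_3) / 3 = (4·9.54106 − 9.66129)/3 = (28.50295)/3 = 9.500983.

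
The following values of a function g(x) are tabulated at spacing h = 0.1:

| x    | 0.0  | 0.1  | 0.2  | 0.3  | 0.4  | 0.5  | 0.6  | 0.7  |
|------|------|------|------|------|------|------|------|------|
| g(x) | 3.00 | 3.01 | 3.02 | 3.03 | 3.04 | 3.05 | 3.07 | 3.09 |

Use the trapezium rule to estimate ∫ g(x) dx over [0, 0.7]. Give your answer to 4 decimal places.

h = 0.1, n = 7.
(h/2)·[y₀ + 2y₁ + 2y₂ + 2y₃ + 2y₄ + 2y₅ + 2y₆ + y₇] = 0.05·(42.53) = 2.1265.

2.1265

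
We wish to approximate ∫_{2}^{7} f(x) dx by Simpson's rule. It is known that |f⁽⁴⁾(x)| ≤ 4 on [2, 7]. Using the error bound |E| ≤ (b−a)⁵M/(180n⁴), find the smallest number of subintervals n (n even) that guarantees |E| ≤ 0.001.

18

Need 12500/(180n⁴) ≤ 0.001.
n⁴ ≥ 12500/(180·0.001) = 69444.4 ⇒ n ≥ 16.2334, so the smallest even n is 18. (n must be even for Simpson's rule.)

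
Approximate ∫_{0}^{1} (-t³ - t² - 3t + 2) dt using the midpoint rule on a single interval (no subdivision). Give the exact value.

0.125

M = (b−a)·f(0.5) = 1·(0.125) = 0.125.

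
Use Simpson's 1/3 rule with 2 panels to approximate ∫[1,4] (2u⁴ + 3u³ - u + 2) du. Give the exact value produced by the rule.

603

h = (4 − 1)/2 = 1.5.
Nodes u₀,…,u₂ = 1, 2.5, 4.
f(u) = 2u⁴ + 3u³ - u + 2: f₀=6, f₁=124.5, f₂=702.
(h/3)·[f₀ + 4f₁ + f₂] = 0.5·(1206) = 603.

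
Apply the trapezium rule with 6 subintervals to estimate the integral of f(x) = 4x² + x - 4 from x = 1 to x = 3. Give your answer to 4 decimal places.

h = (3 − 1)/6 = 0.333333.
Nodes x₀,…,x₆ = 1, 1.333333, 1.666667, 2, 2.333333, 2.666667, 3.
f(x) = 4x² + x - 4: f₀=1, f₁=4.444444, f₂=8.777778, f₃=14, f₄=20.111111, f₅=27.111111, f₆=35.
(h/2)·[f₀ + 2f₁ + 2f₂ + 2f₃ + 2f₄ + 2f₅ + f₆] = 0.166667·(184.888889) = 30.8148.

30.8148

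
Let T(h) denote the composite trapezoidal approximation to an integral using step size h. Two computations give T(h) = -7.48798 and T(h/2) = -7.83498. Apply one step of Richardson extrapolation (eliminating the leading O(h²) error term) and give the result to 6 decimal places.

R = (4·T(h/2) − T(h)) / 3 = (4·(-7.83498) − (-7.48798))/3 = (-23.85194)/3 = -7.950647.

-7.950647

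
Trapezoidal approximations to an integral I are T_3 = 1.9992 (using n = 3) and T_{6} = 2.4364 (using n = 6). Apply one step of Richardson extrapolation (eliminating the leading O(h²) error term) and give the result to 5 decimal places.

2.58213

R = (4·T_{6} − T_3) / 3 = (4·2.4364 − 1.9992)/3 = (7.7464)/3 = 2.58213.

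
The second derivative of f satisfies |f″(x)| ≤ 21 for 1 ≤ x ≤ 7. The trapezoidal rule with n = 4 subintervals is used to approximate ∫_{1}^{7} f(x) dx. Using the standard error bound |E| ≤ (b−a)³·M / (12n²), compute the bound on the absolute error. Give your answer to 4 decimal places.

|E| ≤ (6)³·21 / (12·4²) = 4536/192 = 23.6250.

23.6250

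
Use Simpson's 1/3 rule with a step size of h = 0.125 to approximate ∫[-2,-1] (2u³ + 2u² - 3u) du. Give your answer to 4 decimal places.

1.6667

h = (-1 − (-2))/8 = 0.125.
Nodes u₀,…,u₈ = -2, -1.875, -1.75, -1.625, -1.5, -1.375, -1.25, -1.125, -1.
f(u) = 2u³ + 2u² - 3u: f₀=-2, f₁=-0.52734375, f₂=0.65625, f₃=1.57421875, f₄=2.25, f₅=2.70703125, f₆=2.96875, f₇=3.05859375, f₈=3.
(h/3)·[f₀ + 4f₁ + 2f₂ + 4f₃ + 2f₄ + 4f₅ + 2f₆ + 4f₇ + f₈] = 0.041667·(40) = 1.6667.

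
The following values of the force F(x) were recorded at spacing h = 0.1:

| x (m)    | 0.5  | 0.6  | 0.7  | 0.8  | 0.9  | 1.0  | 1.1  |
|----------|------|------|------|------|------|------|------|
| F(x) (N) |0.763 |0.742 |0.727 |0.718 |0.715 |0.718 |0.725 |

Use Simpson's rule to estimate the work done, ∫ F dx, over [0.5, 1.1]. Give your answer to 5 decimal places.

h = 0.1, n = 6.
(h/3)·[y₀ + 4y₁ + 2y₂ + 4y₃ + 2y₄ + 4y₅ + y₆] = 0.033333·(13.084) = 0.43613.

0.43613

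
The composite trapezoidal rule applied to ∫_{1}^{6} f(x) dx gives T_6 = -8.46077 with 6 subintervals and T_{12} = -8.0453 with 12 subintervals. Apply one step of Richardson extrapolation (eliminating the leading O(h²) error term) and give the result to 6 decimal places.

-7.906810

R = (4·T_{12} − T_6) / 3 = (4·(-8.0453) − (-8.46077))/3 = (-23.72043)/3 = -7.906810.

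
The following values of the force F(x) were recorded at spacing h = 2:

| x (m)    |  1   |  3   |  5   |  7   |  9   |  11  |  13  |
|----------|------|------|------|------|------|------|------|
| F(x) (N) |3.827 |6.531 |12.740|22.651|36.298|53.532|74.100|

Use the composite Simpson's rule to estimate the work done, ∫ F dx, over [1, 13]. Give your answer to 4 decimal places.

h = 2, n = 6.
(h/3)·[y₀ + 4y₁ + 2y₂ + 4y₃ + 2y₄ + 4y₅ + y₆] = 0.666667·(506.859) = 337.9060.

337.9060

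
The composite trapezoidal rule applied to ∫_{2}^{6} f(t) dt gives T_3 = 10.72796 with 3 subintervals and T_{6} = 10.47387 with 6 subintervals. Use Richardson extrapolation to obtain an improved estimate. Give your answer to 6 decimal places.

R = (4·T_{6} − T_3) / 3 = (4·10.47387 − 10.72796)/3 = (31.16752)/3 = 10.389173.

10.389173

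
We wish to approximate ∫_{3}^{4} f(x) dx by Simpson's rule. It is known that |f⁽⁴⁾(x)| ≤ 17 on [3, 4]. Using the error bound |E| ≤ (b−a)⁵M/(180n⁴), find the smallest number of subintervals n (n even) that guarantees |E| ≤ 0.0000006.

Need 17/(180n⁴) ≤ 0.0000006.
n⁴ ≥ 17/(180·0.0000006) = 157407 ⇒ n ≥ 19.9185, so the smallest even n is 20. (n must be even for Simpson's rule.)

20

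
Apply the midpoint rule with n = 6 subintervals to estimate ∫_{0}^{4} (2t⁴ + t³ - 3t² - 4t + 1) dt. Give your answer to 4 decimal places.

h = (4 − 0)/6 = 0.666667.
Midpoints m₁,…,m₆ = 0.333333, 1, 1.666667, 2.333333, 3, 3.666667.
f(m₁)=-0.604938, f(m₂)=-3, f(m₃)=6.061728, f(m₄)=47.320988, f(m₅)=151, f(m₆)=356.802469.
h·[f(m₁) + f(m₂) + f(m₃) + f(m₄) + f(m₅) + f(m₆)] = 0.666667·(557.580247) = 371.7202.

371.7202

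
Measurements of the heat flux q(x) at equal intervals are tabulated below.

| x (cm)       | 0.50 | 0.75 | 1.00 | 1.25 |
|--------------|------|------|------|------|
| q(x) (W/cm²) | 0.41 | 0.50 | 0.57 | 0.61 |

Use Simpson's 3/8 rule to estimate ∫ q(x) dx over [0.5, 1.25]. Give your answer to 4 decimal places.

h = 0.25, n = 3.
(3h/8)·[y₀ + 3y₁ + 3y₂ + y₃] = 0.09375·(4.23) = 0.3966.

0.3966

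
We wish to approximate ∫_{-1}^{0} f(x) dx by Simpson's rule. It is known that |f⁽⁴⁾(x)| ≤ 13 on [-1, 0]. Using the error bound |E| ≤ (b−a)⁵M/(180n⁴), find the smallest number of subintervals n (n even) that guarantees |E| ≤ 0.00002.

8

Need 13/(180n⁴) ≤ 0.00002.
n⁴ ≥ 13/(180·0.00002) = 3611.11 ⇒ n ≥ 7.7519, so the smallest even n is 8. (n must be even for Simpson's rule.)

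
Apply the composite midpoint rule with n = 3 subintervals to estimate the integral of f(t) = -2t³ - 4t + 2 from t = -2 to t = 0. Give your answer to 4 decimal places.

h = (0 − (-2))/3 = 0.666667.
Midpoints m₁,…,m₃ = -1.666667, -1, -0.333333.
f(m₁)=17.925926, f(m₂)=8, f(m₃)=3.407407.
h·[f(m₁) + f(m₂) + f(m₃)] = 0.666667·(29.333333) = 19.5556.

19.5556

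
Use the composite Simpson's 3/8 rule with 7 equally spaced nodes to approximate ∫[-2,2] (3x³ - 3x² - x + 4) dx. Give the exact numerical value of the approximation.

0

h = (2 − (-2))/6 = 0.666667.
Nodes x₀,…,x₆ = -2, -1.333333, -0.666667, 0, 0.666667, 1.333333, 2.
f(x) = 3x³ - 3x² - x + 4: f₀=-30, f₁=-7.111111, f₂=2.444444, f₃=4, f₄=2.888889, f₅=4.444444, f₆=14.
(3h/8)·[f₀ + 3f₁ + 3f₂ + 2f₃ + 3f₄ + 3f₅ + f₆] = 0.25·(0) = 0.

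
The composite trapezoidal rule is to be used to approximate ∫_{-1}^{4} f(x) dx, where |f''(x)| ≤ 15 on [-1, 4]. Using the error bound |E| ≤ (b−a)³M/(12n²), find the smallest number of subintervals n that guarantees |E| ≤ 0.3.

23

Need 1875/(12n²) ≤ 0.3.
n² ≥ 1875/(12·0.3) = 520.833 ⇒ n ≥ 22.8218, so the smallest n is 23.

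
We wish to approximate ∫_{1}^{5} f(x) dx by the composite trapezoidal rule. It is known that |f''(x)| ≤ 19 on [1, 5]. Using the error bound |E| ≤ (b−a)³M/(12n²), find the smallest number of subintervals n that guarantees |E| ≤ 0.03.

59

Need 1216/(12n²) ≤ 0.03.
n² ≥ 1216/(12·0.03) = 3377.78 ⇒ n ≥ 58.1187, so the smallest n is 59.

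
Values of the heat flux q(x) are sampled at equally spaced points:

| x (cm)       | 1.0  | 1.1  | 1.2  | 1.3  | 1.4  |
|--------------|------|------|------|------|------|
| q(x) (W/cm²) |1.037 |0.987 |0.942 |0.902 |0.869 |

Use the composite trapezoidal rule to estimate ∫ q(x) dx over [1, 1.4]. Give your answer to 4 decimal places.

0.3784

h = 0.1, n = 4.
(h/2)·[y₀ + 2y₁ + 2y₂ + 2y₃ + y₄] = 0.05·(7.568) = 0.3784.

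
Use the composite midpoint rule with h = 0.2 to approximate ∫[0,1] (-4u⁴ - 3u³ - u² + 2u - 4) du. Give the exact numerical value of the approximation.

-4.83852

h = (1 − 0)/5 = 0.2.
Midpoints m₁,…,m₅ = 0.1, 0.3, 0.5, 0.7, 0.9.
f(m₁)=-3.8134, f(m₂)=-3.6034, f(m₃)=-3.875, f(m₄)=-5.0794, f(m₅)=-7.8214.
h·[f(m₁) + f(m₂) + f(m₃) + f(m₄) + f(m₅)] = 0.2·(-24.1926) = -4.83852.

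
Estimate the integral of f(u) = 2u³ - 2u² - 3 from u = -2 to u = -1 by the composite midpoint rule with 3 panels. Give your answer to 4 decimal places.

h = (-1 − (-2))/3 = 0.333333.
Midpoints m₁,…,m₃ = -1.833333, -1.5, -1.166667.
f(m₁)=-22.046296, f(m₂)=-14.25, f(m₃)=-8.898148.
h·[f(m₁) + f(m₂) + f(m₃)] = 0.333333·(-45.194444) = -15.0648.

-15.0648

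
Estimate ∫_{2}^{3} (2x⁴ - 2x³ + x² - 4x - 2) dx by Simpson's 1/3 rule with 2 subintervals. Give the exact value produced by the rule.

h = (3 − 2)/2 = 0.5.
Nodes x₀,…,x₂ = 2, 2.5, 3.
f(x) = 2x⁴ - 2x³ + x² - 4x - 2: f₀=10, f₁=41.125, f₂=103.
(h/3)·[f₀ + 4f₁ + f₂] = 0.166667·(277.5) = 46.25.

46.25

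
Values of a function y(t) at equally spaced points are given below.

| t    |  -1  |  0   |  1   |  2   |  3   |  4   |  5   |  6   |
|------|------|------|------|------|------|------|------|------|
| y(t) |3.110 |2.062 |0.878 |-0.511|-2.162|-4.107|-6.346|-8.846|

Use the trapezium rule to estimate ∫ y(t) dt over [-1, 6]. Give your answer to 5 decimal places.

h = 1, n = 7.
(h/2)·[y₀ + 2y₁ + 2y₂ + 2y₃ + 2y₄ + 2y₅ + 2y₆ + y₇] = 0.5·(-26.108) = -13.05400.

-13.05400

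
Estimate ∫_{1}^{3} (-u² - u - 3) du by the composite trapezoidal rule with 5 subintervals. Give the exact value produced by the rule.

-18.72

h = (3 − 1)/5 = 0.4.
Nodes u₀,…,u₅ = 1, 1.4, 1.8, 2.2, 2.6, 3.
f(u) = -u² - u - 3: f₀=-5, f₁=-6.36, f₂=-8.04, f₃=-10.04, f₄=-12.36, f₅=-15.
(h/2)·[f₀ + 2f₁ + 2f₂ + 2f₃ + 2f₄ + f₅] = 0.2·(-93.6) = -18.72.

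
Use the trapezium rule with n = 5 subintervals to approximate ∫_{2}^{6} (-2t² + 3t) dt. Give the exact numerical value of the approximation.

-91.52

h = (6 − 2)/5 = 0.8.
Nodes t₀,…,t₅ = 2, 2.8, 3.6, 4.4, 5.2, 6.
f(t) = -2t² + 3t: f₀=-2, f₁=-7.28, f₂=-15.12, f₃=-25.52, f₄=-38.48, f₅=-54.
(h/2)·[f₀ + 2f₁ + 2f₂ + 2f₃ + 2f₄ + f₅] = 0.4·(-228.8) = -91.52.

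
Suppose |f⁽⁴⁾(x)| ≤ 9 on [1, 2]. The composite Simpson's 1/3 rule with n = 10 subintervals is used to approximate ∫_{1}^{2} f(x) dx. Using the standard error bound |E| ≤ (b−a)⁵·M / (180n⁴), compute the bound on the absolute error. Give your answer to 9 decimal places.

0.000005000

|E| ≤ (1)⁵·9 / (180·10⁴) = 9/1800000 = 0.000005000.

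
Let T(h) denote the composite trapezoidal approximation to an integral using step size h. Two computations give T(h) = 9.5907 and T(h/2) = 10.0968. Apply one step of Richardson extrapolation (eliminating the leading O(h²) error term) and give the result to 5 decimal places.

R = (4·T(h/2) − T(h)) / 3 = (4·10.0968 − 9.5907)/3 = (30.7965)/3 = 10.26550.

10.26550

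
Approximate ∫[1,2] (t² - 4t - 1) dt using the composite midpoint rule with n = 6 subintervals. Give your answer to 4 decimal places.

h = (2 − 1)/6 = 0.166667.
Midpoints m₁,…,m₆ = 1.083333, 1.25, 1.416667, 1.583333, 1.75, 1.916667.
f(m₁)=-4.159722, f(m₂)=-4.4375, f(m₃)=-4.659722, f(m₄)=-4.826389, f(m₅)=-4.9375, f(m₆)=-4.993056.
h·[f(m₁) + f(m₂) + f(m₃) + f(m₄) + f(m₅) + f(m₆)] = 0.166667·(-28.013889) = -4.6690.

-4.6690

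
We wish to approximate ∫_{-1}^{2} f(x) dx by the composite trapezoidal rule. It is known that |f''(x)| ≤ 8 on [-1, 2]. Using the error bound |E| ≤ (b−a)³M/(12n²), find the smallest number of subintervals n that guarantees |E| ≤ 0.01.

43

Need 216/(12n²) ≤ 0.01.
n² ≥ 216/(12·0.01) = 1800 ⇒ n ≥ 42.4264, so the smallest n is 43.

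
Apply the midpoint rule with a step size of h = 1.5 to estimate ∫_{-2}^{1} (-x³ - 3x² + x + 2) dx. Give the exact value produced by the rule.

h = (1 − (-2))/2 = 1.5.
Midpoints m₁,…,m₂ = -1.25, 0.25.
f(m₁)=-1.984375, f(m₂)=2.046875.
h·[f(m₁) + f(m₂)] = 1.5·(0.0625) = 0.09375.

0.09375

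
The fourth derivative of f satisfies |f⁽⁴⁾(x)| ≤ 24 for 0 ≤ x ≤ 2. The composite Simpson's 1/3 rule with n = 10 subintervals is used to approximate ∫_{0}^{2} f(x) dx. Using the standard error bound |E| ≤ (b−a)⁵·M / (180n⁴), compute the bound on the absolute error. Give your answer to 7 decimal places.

0.0004267

|E| ≤ (2)⁵·24 / (180·10⁴) = 768/1800000 = 0.0004267.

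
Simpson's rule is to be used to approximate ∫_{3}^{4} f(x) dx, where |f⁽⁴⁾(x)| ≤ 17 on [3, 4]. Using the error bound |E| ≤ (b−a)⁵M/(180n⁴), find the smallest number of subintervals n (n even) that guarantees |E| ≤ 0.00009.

Need 17/(180n⁴) ≤ 0.00009.
n⁴ ≥ 17/(180·0.00009) = 1049.38 ⇒ n ≥ 5.6916, so the smallest even n is 6. (n must be even for Simpson's rule.)

6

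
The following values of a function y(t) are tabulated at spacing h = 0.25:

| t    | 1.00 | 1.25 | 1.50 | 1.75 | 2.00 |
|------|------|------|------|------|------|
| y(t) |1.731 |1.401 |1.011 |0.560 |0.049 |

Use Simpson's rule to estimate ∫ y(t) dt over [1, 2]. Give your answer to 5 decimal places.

0.97050

h = 0.25, n = 4.
(h/3)·[y₀ + 4y₁ + 2y₂ + 4y₃ + y₄] = 0.083333·(11.646) = 0.97050.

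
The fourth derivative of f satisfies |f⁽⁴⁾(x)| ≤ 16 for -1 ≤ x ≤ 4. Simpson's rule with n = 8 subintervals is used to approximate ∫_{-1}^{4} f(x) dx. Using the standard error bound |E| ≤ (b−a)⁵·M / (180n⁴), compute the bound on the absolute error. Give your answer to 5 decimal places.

0.06782

|E| ≤ (5)⁵·16 / (180·8⁴) = 50000/737280 = 0.06782.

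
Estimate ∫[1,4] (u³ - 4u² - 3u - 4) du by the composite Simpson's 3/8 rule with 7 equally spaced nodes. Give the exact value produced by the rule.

h = (4 − 1)/6 = 0.5.
Nodes u₀,…,u₆ = 1, 1.5, 2, 2.5, 3, 3.5, 4.
f(u) = u³ - 4u² - 3u - 4: f₀=-10, f₁=-14.125, f₂=-18, f₃=-20.875, f₄=-22, f₅=-20.625, f₆=-16.
(3h/8)·[f₀ + 3f₁ + 3f₂ + 2f₃ + 3f₄ + 3f₅ + f₆] = 0.1875·(-292) = -54.75.

-54.75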